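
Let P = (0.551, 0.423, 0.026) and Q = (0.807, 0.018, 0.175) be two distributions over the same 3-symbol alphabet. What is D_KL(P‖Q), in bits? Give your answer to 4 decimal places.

1.5517 bits

D(P‖Q) = Σ p·log₂(p/q).
  0.551·log₂(0.551/0.807) = -0.30333
  0.423·log₂(0.423/0.018) = 1.92659
  0.026·log₂(0.026/0.175) = -0.07152
D(P‖Q) = 1.5517 bits.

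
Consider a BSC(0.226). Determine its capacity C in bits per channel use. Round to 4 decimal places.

0.2290 bits

Binary symmetric channel: C = 1 − h₂(ε) where h₂ is the binary entropy function.
h₂(0.226) = −0.226·log₂0.226 − 0.774·log₂0.774 = 0.7710.
C = 1 − 0.7710 = 0.2290 bits per channel use.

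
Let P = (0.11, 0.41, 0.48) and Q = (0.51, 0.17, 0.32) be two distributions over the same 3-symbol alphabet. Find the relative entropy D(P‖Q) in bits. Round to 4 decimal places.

0.5581 bits

D(P‖Q) = Σ p·log₂(p/q).
  0.11·log₂(0.11/0.51) = -0.24343
  0.41·log₂(0.41/0.17) = 0.52074
  0.48·log₂(0.48/0.32) = 0.28078
D(P‖Q) = 0.5581 bits.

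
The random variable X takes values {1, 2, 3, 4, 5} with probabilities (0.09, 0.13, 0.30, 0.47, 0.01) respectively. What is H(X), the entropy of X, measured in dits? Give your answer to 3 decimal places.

0.540 dits

H(X) = −Σ p·log₁₀ p.
  −(0.09)·log₁₀(0.09) = 0.0941
  −(0.13)·log₁₀(0.13) = 0.1152
  −(0.30)·log₁₀(0.30) = 0.1569
  −(0.47)·log₁₀(0.47) = 0.1541
  −(0.01)·log₁₀(0.01) = 0.0200
Sum: 0.0941 + 0.1152 + 0.1569 + 0.1541 + 0.0200 = 0.540 dits.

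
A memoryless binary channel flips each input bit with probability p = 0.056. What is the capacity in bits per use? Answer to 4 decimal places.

Binary symmetric channel: C = 1 − h₂(ε) where h₂ is the binary entropy function.
h₂(0.056) = −0.056·log₂0.056 − 0.944·log₂0.944 = 0.3114.
C = 1 − 0.3114 = 0.6886 bits per channel use.

0.6886 bits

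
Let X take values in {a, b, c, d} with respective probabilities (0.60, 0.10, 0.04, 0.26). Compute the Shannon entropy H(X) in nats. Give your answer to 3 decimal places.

1.016 nats

H(X) = −Σ p·ln p.
  −(0.60)·ln(0.60) = 0.3065
  −(0.10)·ln(0.10) = 0.2303
  −(0.04)·ln(0.04) = 0.1288
  −(0.26)·ln(0.26) = 0.3502
Sum: 0.3065 + 0.2303 + 0.1288 + 0.3502 = 1.016 nats.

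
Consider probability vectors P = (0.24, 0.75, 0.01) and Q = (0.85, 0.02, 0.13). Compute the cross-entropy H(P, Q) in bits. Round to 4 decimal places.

H(P,Q) = −Σ p·log₂ q.
  −0.24·log₂(0.85) = 0.05627
  −0.75·log₂(0.02) = 4.23289
  −0.01·log₂(0.13) = 0.02943
H(P,Q) = 4.3186 bits.

4.3186 bits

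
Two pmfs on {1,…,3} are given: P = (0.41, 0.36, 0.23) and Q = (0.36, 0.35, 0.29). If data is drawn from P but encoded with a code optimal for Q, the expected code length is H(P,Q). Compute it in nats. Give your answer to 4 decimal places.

H(P,Q) = −Σ p·ln q.
  −0.41·ln(0.36) = 0.41888
  −0.36·ln(0.35) = 0.37794
  −0.23·ln(0.29) = 0.28471
H(P,Q) = 1.0815 nats.

1.0815 nats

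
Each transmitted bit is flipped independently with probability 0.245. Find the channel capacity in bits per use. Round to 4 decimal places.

0.1967 bits

Binary symmetric channel: C = 1 − h₂(ε) where h₂ is the binary entropy function.
h₂(0.245) = −0.245·log₂0.245 − 0.755·log₂0.755 = 0.8033.
C = 1 − 0.8033 = 0.1967 bits per channel use.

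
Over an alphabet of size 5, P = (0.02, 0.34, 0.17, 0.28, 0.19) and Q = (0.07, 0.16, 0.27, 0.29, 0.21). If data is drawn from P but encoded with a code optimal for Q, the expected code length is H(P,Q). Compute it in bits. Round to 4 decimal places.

2.2246 bits

H(P,Q) = −Σ p·log₂ q.
  −0.02·log₂(0.07) = 0.07673
  −0.34·log₂(0.16) = 0.89891
  −0.17·log₂(0.27) = 0.32112
  −0.28·log₂(0.29) = 0.50005
  −0.19·log₂(0.21) = 0.42779
H(P,Q) = 2.2246 bits.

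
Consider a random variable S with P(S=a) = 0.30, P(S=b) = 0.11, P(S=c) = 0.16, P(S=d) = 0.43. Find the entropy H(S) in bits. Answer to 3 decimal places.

H(S) = −Σ p·log₂ p.
  −(0.30)·log₂(0.30) = 0.5211
  −(0.11)·log₂(0.11) = 0.3503
  −(0.16)·log₂(0.16) = 0.4230
  −(0.43)·log₂(0.43) = 0.5236
Sum: 0.5211 + 0.3503 + 0.4230 + 0.5236 = 1.818 bits.

1.818 bits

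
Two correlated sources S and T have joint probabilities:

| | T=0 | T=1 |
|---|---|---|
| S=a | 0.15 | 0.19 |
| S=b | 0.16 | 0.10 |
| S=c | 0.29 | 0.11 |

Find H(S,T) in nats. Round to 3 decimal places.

H(S,T) = −Σ p(x,y)·ln p(x,y) over all 6 cells.
  cell (a,0): −0.15·ln0.15 = 0.2846
  cell (a,1): −0.19·ln0.19 = 0.3155
  cell (b,0): −0.16·ln0.16 = 0.2932
  cell (b,1): −0.10·ln0.10 = 0.2303
  cell (c,0): −0.29·ln0.29 = 0.3590
  cell (c,1): −0.11·ln0.11 = 0.2428
Sum = 1.725 nats.

1.725 nats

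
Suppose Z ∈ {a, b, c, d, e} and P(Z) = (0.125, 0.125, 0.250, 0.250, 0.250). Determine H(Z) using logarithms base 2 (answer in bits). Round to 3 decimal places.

H(Z) = −Σ p·log₂ p.
  −(0.125)·log₂(0.125) = 0.3750
  −(0.125)·log₂(0.125) = 0.3750
  −(0.250)·log₂(0.250) = 0.5000
  −(0.250)·log₂(0.250) = 0.5000
  −(0.250)·log₂(0.250) = 0.5000
Sum: 0.3750 + 0.3750 + 0.5000 + 0.5000 + 0.5000 = 2.250 bits.

2.250 bits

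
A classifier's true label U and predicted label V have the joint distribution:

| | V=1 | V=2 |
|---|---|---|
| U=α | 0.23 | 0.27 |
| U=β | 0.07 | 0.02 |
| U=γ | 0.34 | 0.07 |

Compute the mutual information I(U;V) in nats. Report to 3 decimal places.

Marginals: p(U) = (0.5000, 0.0900, 0.4100), p(V) = (0.6400, 0.3600).
I(U;V) = Σ p(x,y)·ln[p(x,y)/(p(x)p(y))].
  (α,1): 0.23·ln(0.7188) = -0.0760
  (α,2): 0.27·ln(1.5000) = 0.1095
  (β,1): 0.07·ln(1.2153) = 0.0136
  (β,2): 0.02·ln(0.6173) = -0.0096
  (γ,1): 0.34·ln(1.2957) = 0.0881
  (γ,2): 0.07·ln(0.4743) = -0.0522
Sum = 0.073 nats.

0.073 nats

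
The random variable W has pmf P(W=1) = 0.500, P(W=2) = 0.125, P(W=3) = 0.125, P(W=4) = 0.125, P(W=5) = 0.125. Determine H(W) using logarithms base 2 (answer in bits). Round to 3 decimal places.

H(W) = −Σ p·log₂ p.
  −(0.500)·log₂(0.500) = 0.5000
  −(0.125)·log₂(0.125) = 0.3750
  −(0.125)·log₂(0.125) = 0.3750
  −(0.125)·log₂(0.125) = 0.3750
  −(0.125)·log₂(0.125) = 0.3750
Sum: 0.5000 + 0.3750 + 0.3750 + 0.3750 + 0.3750 = 2.000 bits.

2.000 bits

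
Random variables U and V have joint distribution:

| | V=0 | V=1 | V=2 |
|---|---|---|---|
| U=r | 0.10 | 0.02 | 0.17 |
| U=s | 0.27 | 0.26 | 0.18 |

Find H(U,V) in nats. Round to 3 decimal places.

1.622 nats

H(U,V) = −Σ p(x,y)·ln p(x,y) over all 6 cells.
  cell (r,0): −0.10·ln0.10 = 0.2303
  cell (r,1): −0.02·ln0.02 = 0.0782
  cell (r,2): −0.17·ln0.17 = 0.3012
  cell (s,0): −0.27·ln0.27 = 0.3535
  cell (s,1): −0.26·ln0.26 = 0.3502
  cell (s,2): −0.18·ln0.18 = 0.3087
Sum = 1.622 nats.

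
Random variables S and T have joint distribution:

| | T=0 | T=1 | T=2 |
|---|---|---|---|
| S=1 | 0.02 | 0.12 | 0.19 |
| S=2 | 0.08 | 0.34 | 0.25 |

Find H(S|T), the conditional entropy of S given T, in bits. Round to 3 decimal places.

0.887 bits

Marginals: p(S) = (0.3300, 0.6700), p(T) = (0.1000, 0.4600, 0.4400).
H(S|T) = Σ p(T) · H(S|T=·).
  T=0: p=0.1000, H(S|T=0) = 0.7219
  T=1: p=0.4600, H(S|T=1) = 0.8281
  T=2: p=0.4400, H(S|T=2) = 0.9865
Weighted sum = 0.887 bits.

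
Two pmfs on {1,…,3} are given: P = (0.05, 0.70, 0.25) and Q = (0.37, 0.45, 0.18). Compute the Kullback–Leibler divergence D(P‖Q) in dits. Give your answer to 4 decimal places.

D(P‖Q) = Σ p·log₁₀(p/q).
  0.05·log₁₀(0.05/0.37) = -0.04346
  0.70·log₁₀(0.70/0.45) = 0.13432
  0.25·log₁₀(0.25/0.18) = 0.03567
D(P‖Q) = 0.1265 dits.

0.1265 dits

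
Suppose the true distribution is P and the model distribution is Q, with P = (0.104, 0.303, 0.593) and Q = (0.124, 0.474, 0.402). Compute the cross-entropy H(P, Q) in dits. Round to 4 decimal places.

0.4272 dits

H(P,Q) = −Σ p·log₁₀ q.
  −0.104·log₁₀(0.124) = 0.09428
  −0.303·log₁₀(0.474) = 0.09824
  −0.593·log₁₀(0.402) = 0.23469
H(P,Q) = 0.4272 dits.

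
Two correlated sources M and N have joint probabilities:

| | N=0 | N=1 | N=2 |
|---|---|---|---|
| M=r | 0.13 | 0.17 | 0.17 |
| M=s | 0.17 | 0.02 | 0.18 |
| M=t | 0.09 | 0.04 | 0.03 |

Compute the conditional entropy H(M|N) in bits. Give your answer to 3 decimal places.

1.347 bits

Marginals: p(M) = (0.4700, 0.3700, 0.1600), p(N) = (0.3900, 0.2300, 0.3800).
H(M|N) = Σ p(N) · H(M|N=·).
  N=0: p=0.3900, H(M|N=0) = 1.5387
  N=1: p=0.2300, H(M|N=1) = 1.0676
  N=2: p=0.3800, H(M|N=2) = 1.3190
Weighted sum = 1.347 bits.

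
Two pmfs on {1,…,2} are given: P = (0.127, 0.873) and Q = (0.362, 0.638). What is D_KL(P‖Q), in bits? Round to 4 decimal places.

D(P‖Q) = Σ p·log₂(p/q).
  0.127·log₂(0.127/0.362) = -0.19192
  0.873·log₂(0.873/0.638) = 0.39497
D(P‖Q) = 0.2030 bits.

0.2030 bits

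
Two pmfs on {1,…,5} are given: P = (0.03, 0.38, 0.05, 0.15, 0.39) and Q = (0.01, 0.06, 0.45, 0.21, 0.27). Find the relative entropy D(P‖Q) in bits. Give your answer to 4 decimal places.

1.0351 bits

D(P‖Q) = Σ p·log₂(p/q).
  0.03·log₂(0.03/0.01) = 0.04755
  0.38·log₂(0.38/0.06) = 1.01193
  0.05·log₂(0.05/0.45) = -0.15850
  0.15·log₂(0.15/0.21) = -0.07281
  0.39·log₂(0.39/0.27) = 0.20690
D(P‖Q) = 1.0351 bits.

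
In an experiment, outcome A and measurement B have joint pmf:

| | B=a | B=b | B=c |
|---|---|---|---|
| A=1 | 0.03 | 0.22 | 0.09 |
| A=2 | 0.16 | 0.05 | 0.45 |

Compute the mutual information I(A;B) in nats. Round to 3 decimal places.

Marginals: p(A) = (0.3400, 0.6600), p(B) = (0.1900, 0.2700, 0.5400).
I(A;B) = Σ p(x,y)·ln[p(x,y)/(p(x)p(y))].
  (1,a): 0.03·ln(0.4644) = -0.0230
  (1,b): 0.22·ln(2.3965) = 0.1923
  (1,c): 0.09·ln(0.4902) = -0.0642
  (2,a): 0.16·ln(1.2759) = 0.0390
  (2,b): 0.05·ln(0.2806) = -0.0635
  (2,c): 0.45·ln(1.2626) = 0.1049
Sum = 0.185 nats.

0.185 nats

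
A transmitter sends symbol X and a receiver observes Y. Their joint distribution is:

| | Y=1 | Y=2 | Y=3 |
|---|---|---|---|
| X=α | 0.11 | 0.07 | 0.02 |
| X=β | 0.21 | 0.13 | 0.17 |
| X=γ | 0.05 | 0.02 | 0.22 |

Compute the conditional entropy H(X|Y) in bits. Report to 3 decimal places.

1.293 bits

Chain rule: H(X|Y) = H(X,Y) − H(Y).
Marginals: p(X) = (0.2000, 0.5100, 0.2900), p(Y) = (0.3700, 0.2200, 0.4100).
H(X,Y) = 2.8313 bits; H(Y) = 1.5387 bits.
H(X|Y) = 2.8313 − 1.5387 = 1.293 bits.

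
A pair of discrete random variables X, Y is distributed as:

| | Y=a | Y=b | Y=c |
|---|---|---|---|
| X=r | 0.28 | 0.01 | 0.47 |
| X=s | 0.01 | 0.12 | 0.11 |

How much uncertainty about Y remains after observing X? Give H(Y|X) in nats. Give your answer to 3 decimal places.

Marginals: p(X) = (0.7600, 0.2400), p(Y) = (0.2900, 0.1300, 0.5800).
H(Y|X) = Σ p(X) · H(Y|X=·).
  X=r: p=0.7600, H(Y|X=r) = 0.7221
  X=s: p=0.2400, H(Y|X=s) = 0.8366
Weighted sum = 0.750 nats.

0.750 nats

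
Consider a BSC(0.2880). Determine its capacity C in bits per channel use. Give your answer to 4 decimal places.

0.1339 bits

Binary symmetric channel: C = 1 − h₂(ε) where h₂ is the binary entropy function.
h₂(0.2880) = −0.2880·log₂0.2880 − 0.7120·log₂0.7120 = 0.8661.
C = 1 − 0.8661 = 0.1339 bits per channel use.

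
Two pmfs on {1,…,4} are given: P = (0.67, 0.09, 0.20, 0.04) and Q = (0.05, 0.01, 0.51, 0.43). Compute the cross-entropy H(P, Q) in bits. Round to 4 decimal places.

H(P,Q) = −Σ p·log₂ q.
  −0.67·log₂(0.05) = 2.89569
  −0.09·log₂(0.01) = 0.59795
  −0.20·log₂(0.51) = 0.19429
  −0.04·log₂(0.43) = 0.04870
H(P,Q) = 3.7366 bits.

3.7366 bits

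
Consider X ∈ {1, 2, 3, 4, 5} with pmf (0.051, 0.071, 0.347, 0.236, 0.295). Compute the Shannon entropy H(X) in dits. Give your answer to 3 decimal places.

0.611 dits

H(X) = −Σ p·log₁₀ p.
  −(0.051)·log₁₀(0.051) = 0.0659
  −(0.071)·log₁₀(0.071) = 0.0816
  −(0.347)·log₁₀(0.347) = 0.1595
  −(0.236)·log₁₀(0.236) = 0.1480
  −(0.295)·log₁₀(0.295) = 0.1564
Sum: 0.0659 + 0.0816 + 0.1595 + 0.1480 + 0.1564 = 0.611 dits.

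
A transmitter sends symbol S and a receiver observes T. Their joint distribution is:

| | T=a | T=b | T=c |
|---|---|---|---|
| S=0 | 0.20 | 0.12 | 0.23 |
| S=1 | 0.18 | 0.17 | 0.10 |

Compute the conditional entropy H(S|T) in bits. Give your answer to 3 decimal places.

0.955 bits

Marginals: p(S) = (0.5500, 0.4500), p(T) = (0.3800, 0.2900, 0.3300).
H(S|T) = Σ p(T) · H(S|T=·).
  T=a: p=0.3800, H(S|T=a) = 0.9980
  T=b: p=0.2900, H(S|T=b) = 0.9784
  T=c: p=0.3300, H(S|T=c) = 0.8850
Weighted sum = 0.955 bits.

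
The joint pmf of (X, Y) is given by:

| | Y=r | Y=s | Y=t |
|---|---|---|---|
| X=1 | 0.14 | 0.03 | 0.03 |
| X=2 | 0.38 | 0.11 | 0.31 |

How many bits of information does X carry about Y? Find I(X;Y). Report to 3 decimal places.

0.034 bits

Marginals: p(X) = (0.2000, 0.8000), p(Y) = (0.5200, 0.1400, 0.3400).
I(X;Y) = Σ p(x,y)·log₂[p(x,y)/(p(x)p(y))].
  (1,r): 0.14·log₂(1.3462) = 0.0600
  (1,s): 0.03·log₂(1.0714) = 0.0030
  (1,t): 0.03·log₂(0.4412) = -0.0354
  (2,r): 0.38·log₂(0.9135) = -0.0496
  (2,s): 0.11·log₂(0.9821) = -0.0029
  (2,t): 0.31·log₂(1.1397) = 0.0585
Sum = 0.034 bits.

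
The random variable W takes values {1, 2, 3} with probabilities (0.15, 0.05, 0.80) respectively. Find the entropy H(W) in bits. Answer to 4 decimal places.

H(W) = −Σ p·log₂ p.
  −(0.15)·log₂(0.15) = 0.41054
  −(0.05)·log₂(0.05) = 0.21610
  −(0.80)·log₂(0.80) = 0.25754
Sum: 0.41054 + 0.21610 + 0.25754 = 0.8842 bits.

0.8842 bits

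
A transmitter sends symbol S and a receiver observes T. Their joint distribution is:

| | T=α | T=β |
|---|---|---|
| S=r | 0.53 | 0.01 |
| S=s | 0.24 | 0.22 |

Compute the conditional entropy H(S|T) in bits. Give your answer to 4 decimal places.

Marginals: p(S) = (0.5400, 0.4600), p(T) = (0.7700, 0.2300).
H(S|T) = Σ p(T) · H(S|T=·).
  T=α: p=0.7700, H(S|T=α) = 0.8951
  T=β: p=0.2300, H(S|T=β) = 0.2580
Weighted sum = 0.7486 bits.

0.7486 bits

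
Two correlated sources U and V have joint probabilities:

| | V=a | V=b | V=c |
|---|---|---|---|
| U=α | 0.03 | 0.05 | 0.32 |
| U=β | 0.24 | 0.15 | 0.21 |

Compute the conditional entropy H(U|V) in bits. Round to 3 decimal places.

0.812 bits

Marginals: p(U) = (0.4000, 0.6000), p(V) = (0.2700, 0.2000, 0.5300).
H(U|V) = Σ p(V) · H(U|V=·).
  V=a: p=0.2700, H(U|V=a) = 0.5033
  V=b: p=0.2000, H(U|V=b) = 0.8113
  V=c: p=0.5300, H(U|V=c) = 0.9687
Weighted sum = 0.812 bits.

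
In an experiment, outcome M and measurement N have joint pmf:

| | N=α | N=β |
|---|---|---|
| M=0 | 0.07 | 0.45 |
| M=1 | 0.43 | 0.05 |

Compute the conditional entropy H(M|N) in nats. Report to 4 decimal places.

Marginals: p(M) = (0.5200, 0.4800), p(N) = (0.5000, 0.5000).
H(M|N) = Σ p(N) · H(M|N=·).
  N=α: p=0.5000, H(M|N=α) = 0.4050
  N=β: p=0.5000, H(M|N=β) = 0.3251
Weighted sum = 0.3650 nats.

0.3650 nats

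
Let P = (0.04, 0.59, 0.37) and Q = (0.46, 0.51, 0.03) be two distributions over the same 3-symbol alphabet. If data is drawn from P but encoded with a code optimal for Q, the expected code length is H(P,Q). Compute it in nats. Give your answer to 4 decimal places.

1.7258 nats

H(P,Q) = −Σ p·ln q.
  −0.04·ln(0.46) = 0.03106
  −0.59·ln(0.51) = 0.39727
  −0.37·ln(0.03) = 1.29743
H(P,Q) = 1.7258 nats.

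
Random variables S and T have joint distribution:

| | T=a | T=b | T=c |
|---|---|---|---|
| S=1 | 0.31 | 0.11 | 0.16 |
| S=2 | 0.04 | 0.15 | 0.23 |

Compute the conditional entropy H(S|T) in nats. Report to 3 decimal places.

Marginals: p(S) = (0.5800, 0.4200), p(T) = (0.3500, 0.2600, 0.3900).
H(S|T) = Σ p(T) · H(S|T=·).
  T=a: p=0.3500, H(S|T=a) = 0.3554
  T=b: p=0.2600, H(S|T=b) = 0.6813
  T=c: p=0.3900, H(S|T=c) = 0.6770
Weighted sum = 0.566 nats.

0.566 nats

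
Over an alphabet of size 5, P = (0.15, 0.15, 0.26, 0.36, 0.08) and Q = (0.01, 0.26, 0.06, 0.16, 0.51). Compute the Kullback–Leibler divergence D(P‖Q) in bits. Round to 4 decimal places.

D(P‖Q) = Σ p·log₂(p/q).
  0.15·log₂(0.15/0.01) = 0.58603
  0.15·log₂(0.15/0.26) = -0.11903
  0.26·log₂(0.26/0.06) = 0.55002
  0.36·log₂(0.36/0.16) = 0.42117
  0.08·log₂(0.08/0.51) = -0.21379
D(P‖Q) = 1.2244 bits.

1.2244 bits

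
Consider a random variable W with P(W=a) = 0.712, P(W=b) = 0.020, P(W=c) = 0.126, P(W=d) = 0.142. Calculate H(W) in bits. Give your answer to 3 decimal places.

1.238 bits

H(W) = −Σ p·log₂ p.
  −(0.712)·log₂(0.712) = 0.3489
  −(0.020)·log₂(0.020) = 0.1129
  −(0.126)·log₂(0.126) = 0.3766
  −(0.142)·log₂(0.142) = 0.3999
Sum: 0.3489 + 0.1129 + 0.3766 + 0.3999 = 1.238 bits.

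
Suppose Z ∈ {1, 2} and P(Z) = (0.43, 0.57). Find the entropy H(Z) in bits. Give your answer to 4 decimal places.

H(Z) = −Σ p·log₂ p.
  −(0.43)·log₂(0.43) = 0.52356
  −(0.57)·log₂(0.57) = 0.46225
Sum: 0.52356 + 0.46225 = 0.9858 bits.

0.9858 bits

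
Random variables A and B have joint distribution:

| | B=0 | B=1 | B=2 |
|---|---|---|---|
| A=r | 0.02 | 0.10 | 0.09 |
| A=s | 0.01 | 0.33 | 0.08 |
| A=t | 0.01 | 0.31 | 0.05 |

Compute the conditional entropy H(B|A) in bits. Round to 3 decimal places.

Chain rule: H(B|A) = H(A,B) − H(A).
Marginals: p(A) = (0.2100, 0.4200, 0.3700), p(B) = (0.0400, 0.7400, 0.2200).
H(A,B) = 2.4498 bits; H(A) = 1.5292 bits.
H(B|A) = 2.4498 − 1.5292 = 0.921 bits.

0.921 bits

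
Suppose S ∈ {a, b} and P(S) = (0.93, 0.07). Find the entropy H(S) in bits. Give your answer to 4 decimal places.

H(S) = −Σ p·log₂ p.
  −(0.93)·log₂(0.93) = 0.09737
  −(0.07)·log₂(0.07) = 0.26856
Sum: 0.09737 + 0.26856 = 0.3659 bits.

0.3659 bits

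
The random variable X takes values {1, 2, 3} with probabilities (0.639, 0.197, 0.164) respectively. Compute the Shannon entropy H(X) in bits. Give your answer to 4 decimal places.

1.3023 bits

H(X) = −Σ p·log₂ p.
  −(0.639)·log₂(0.639) = 0.41287
  −(0.197)·log₂(0.197) = 0.46172
  −(0.164)·log₂(0.164) = 0.42775
Sum: 0.41287 + 0.46172 + 0.42775 = 1.3023 bits.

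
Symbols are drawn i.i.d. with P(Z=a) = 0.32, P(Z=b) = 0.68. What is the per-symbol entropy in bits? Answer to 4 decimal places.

H(Z) = −Σ p·log₂ p.
  −(0.32)·log₂(0.32) = 0.52603
  −(0.68)·log₂(0.68) = 0.37835
Sum: 0.52603 + 0.37835 = 0.9044 bits.

0.9044 bits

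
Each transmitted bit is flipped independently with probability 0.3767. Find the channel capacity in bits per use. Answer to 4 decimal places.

Binary symmetric channel: C = 1 − h₂(ε) where h₂ is the binary entropy function.
h₂(0.3767) = −0.3767·log₂0.3767 − 0.6233·log₂0.6233 = 0.9557.
C = 1 − 0.9557 = 0.0443 bits per channel use.

0.0443 bits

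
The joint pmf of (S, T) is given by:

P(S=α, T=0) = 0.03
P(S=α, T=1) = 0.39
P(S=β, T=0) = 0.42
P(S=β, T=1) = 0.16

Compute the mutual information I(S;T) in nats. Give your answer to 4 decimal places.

Marginals: p(S) = (0.4200, 0.5800), p(T) = (0.4500, 0.5500).
I(S;T) = Σ p(x,y)·ln[p(x,y)/(p(x)p(y))].
  (α,0): 0.03·ln(0.1587) = -0.05522
  (α,1): 0.39·ln(1.6883) = 0.20425
  (β,0): 0.42·ln(1.6092) = 0.19981
  (β,1): 0.16·ln(0.5016) = -0.11040
Sum = 0.2384 nats.

0.2384 nats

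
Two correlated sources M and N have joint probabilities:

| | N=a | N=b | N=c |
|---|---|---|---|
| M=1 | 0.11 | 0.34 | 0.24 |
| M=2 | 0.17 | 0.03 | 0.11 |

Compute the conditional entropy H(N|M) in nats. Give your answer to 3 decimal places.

Chain rule: H(N|M) = H(M,N) − H(M).
Marginals: p(M) = (0.6900, 0.3100), p(N) = (0.2800, 0.3700, 0.3500).
H(M,N) = 1.6013 nats; H(M) = 0.6191 nats.
H(N|M) = 1.6013 − 0.6191 = 0.982 nats.

0.982 nats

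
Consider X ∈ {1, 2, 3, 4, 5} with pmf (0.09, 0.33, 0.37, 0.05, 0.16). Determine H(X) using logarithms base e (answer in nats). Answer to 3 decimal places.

1.393 nats

H(X) = −Σ p·ln p.
  −(0.09)·ln(0.09) = 0.2167
  −(0.33)·ln(0.33) = 0.3659
  −(0.37)·ln(0.37) = 0.3679
  −(0.05)·ln(0.05) = 0.1498
  −(0.16)·ln(0.16) = 0.2932
Sum: 0.2167 + 0.3659 + 0.3679 + 0.1498 + 0.2932 = 1.393 nats.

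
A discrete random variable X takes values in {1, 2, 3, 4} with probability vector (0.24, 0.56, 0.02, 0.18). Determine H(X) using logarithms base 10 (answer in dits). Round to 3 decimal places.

0.458 dits

H(X) = −Σ p·log₁₀ p.
  −(0.24)·log₁₀(0.24) = 0.1487
  −(0.56)·log₁₀(0.56) = 0.1410
  −(0.02)·log₁₀(0.02) = 0.0340
  −(0.18)·log₁₀(0.18) = 0.1341
Sum: 0.1487 + 0.1410 + 0.0340 + 0.1341 = 0.458 dits.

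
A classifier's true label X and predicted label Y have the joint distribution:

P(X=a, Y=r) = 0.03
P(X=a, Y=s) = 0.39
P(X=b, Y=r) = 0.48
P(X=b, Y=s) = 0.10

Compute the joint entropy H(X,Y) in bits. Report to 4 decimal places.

1.5220 bits

H(X,Y) = −Σ p(x,y)·log₂ p(x,y) over all 4 cells.
  cell (a,r): −0.03·log₂0.03 = 0.15177
  cell (a,s): −0.39·log₂0.39 = 0.52980
  cell (b,r): −0.48·log₂0.48 = 0.50827
  cell (b,s): −0.10·log₂0.10 = 0.33219
Sum = 1.5220 bits.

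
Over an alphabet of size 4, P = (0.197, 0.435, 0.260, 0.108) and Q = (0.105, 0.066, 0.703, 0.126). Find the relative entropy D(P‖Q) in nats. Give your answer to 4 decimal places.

0.6690 nats

D(P‖Q) = Σ p·ln(p/q).
  0.197·ln(0.197/0.105) = 0.12396
  0.435·ln(0.435/0.066) = 0.82028
  0.260·ln(0.260/0.703) = -0.25862
  0.108·ln(0.108/0.126) = -0.01665
D(P‖Q) = 0.6690 nats.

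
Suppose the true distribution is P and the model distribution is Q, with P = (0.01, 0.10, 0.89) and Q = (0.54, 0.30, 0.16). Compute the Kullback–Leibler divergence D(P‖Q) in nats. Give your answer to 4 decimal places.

D(P‖Q) = Σ p·ln(p/q).
  0.01·ln(0.01/0.54) = -0.03989
  0.10·ln(0.10/0.30) = -0.10986
  0.89·ln(0.89/0.16) = 1.52728
D(P‖Q) = 1.3775 nats.

1.3775 nats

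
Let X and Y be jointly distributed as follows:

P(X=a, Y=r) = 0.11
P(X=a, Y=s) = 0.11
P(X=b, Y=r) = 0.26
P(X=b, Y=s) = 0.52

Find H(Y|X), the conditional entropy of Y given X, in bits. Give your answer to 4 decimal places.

Marginals: p(X) = (0.2200, 0.7800), p(Y) = (0.3700, 0.6300).
H(Y|X) = Σ p(X) · H(Y|X=·).
  X=a: p=0.2200, H(Y|X=a) = 1.0000
  X=b: p=0.7800, H(Y|X=b) = 0.9183
Weighted sum = 0.9363 bits.

0.9363 bits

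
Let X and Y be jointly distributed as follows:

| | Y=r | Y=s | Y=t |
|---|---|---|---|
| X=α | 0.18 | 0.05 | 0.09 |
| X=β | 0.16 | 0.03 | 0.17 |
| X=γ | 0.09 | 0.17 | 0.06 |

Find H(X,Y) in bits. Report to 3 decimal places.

H(X,Y) = −Σ p(x,y)·log₂ p(x,y) over all 9 cells.
  cell (α,r): −0.18·log₂0.18 = 0.4453
  cell (α,s): −0.05·log₂0.05 = 0.2161
  cell (α,t): −0.09·log₂0.09 = 0.3127
  cell (β,r): −0.16·log₂0.16 = 0.4230
  cell (β,s): −0.03·log₂0.03 = 0.1518
  cell (β,t): −0.17·log₂0.17 = 0.4346
  cell (γ,r): −0.09·log₂0.09 = 0.3127
  cell (γ,s): −0.17·log₂0.17 = 0.4346
  cell (γ,t): −0.06·log₂0.06 = 0.2435
Sum = 2.974 bits.

2.974 bits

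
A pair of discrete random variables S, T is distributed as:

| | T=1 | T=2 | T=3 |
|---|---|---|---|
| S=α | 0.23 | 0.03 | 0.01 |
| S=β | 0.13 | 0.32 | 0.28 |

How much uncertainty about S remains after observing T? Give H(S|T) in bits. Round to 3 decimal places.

0.550 bits

Chain rule: H(S|T) = H(S,T) − H(T).
Marginals: p(S) = (0.2700, 0.7300), p(T) = (0.3600, 0.3500, 0.2900).
H(S,T) = 2.1288 bits; H(T) = 1.5786 bits.
H(S|T) = 2.1288 − 1.5786 = 0.550 bits.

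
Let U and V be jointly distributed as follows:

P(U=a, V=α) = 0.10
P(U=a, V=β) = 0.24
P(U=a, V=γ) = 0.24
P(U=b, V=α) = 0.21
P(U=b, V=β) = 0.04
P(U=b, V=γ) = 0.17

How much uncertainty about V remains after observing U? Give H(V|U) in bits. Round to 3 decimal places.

Marginals: p(U) = (0.5800, 0.4200), p(V) = (0.3100, 0.2800, 0.4100).
H(V|U) = Σ p(U) · H(V|U=·).
  U=a: p=0.5800, H(V|U=a) = 1.4908
  U=b: p=0.4200, H(V|U=b) = 1.3512
Weighted sum = 1.432 bits.

1.432 bits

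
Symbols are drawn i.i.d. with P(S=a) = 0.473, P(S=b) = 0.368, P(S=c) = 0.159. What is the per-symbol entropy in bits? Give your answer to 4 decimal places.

1.4634 bits

H(S) = −Σ p·log₂ p.
  −(0.473)·log₂(0.473) = 0.51088
  −(0.368)·log₂(0.368) = 0.53074
  −(0.159)·log₂(0.159) = 0.42181
Sum: 0.51088 + 0.53074 + 0.42181 = 1.4634 bits.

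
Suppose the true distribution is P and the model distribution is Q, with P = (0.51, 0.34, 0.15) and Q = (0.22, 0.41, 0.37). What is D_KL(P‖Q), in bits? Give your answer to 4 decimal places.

0.3314 bits

D(P‖Q) = Σ p·log₂(p/q).
  0.51·log₂(0.51/0.22) = 0.61863
  0.34·log₂(0.34/0.41) = -0.09183
  0.15·log₂(0.15/0.37) = -0.19538
D(P‖Q) = 0.3314 bits.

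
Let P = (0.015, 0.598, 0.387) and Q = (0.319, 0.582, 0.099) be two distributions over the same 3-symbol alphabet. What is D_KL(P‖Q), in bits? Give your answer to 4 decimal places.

D(P‖Q) = Σ p·log₂(p/q).
  0.015·log₂(0.015/0.319) = -0.06616
  0.598·log₂(0.598/0.582) = 0.02340
  0.387·log₂(0.387/0.099) = 0.76116
D(P‖Q) = 0.7184 bits.

0.7184 bits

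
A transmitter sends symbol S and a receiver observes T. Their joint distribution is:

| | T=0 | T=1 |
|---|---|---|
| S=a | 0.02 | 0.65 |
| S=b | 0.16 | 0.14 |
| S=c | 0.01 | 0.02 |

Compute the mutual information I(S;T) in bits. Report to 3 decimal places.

0.245 bits

Marginals: p(S) = (0.6700, 0.3000, 0.0300), p(T) = (0.1900, 0.8100).
I(S;T) = Σ p(x,y)·log₂[p(x,y)/(p(x)p(y))].
  (a,0): 0.02·log₂(0.1571) = -0.0534
  (a,1): 0.65·log₂(1.1977) = 0.1692
  (b,0): 0.16·log₂(2.8070) = 0.2382
  (b,1): 0.14·log₂(0.5761) = -0.1114
  (c,0): 0.01·log₂(1.7544) = 0.0081
  (c,1): 0.02·log₂(0.8230) = -0.0056
Sum = 0.245 bits.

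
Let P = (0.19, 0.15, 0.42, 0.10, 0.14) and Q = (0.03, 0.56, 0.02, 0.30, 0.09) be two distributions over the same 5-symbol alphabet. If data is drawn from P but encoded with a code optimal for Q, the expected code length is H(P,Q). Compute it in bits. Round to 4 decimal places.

4.1171 bits

H(P,Q) = −Σ p·log₂ q.
  −0.19·log₂(0.03) = 0.96119
  −0.15·log₂(0.56) = 0.12548
  −0.42·log₂(0.02) = 2.37042
  −0.10·log₂(0.30) = 0.17370
  −0.14·log₂(0.09) = 0.48635
H(P,Q) = 4.1171 bits.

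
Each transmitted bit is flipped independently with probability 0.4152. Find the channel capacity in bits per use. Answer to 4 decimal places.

Binary symmetric channel: C = 1 − h₂(ε) where h₂ is the binary entropy function.
h₂(0.4152) = −0.4152·log₂0.4152 − 0.5848·log₂0.5848 = 0.9792.
C = 1 − 0.9792 = 0.0208 bits per channel use.

0.0208 bits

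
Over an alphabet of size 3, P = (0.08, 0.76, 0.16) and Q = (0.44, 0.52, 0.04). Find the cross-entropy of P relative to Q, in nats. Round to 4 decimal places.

H(P,Q) = −Σ p·ln q.
  −0.08·ln(0.44) = 0.06568
  −0.76·ln(0.52) = 0.49698
  −0.16·ln(0.04) = 0.51502
H(P,Q) = 1.0777 nats.

1.0777 nats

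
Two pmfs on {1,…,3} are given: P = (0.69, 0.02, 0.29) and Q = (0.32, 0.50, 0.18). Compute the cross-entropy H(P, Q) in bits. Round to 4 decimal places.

H(P,Q) = −Σ p·log₂ q.
  −0.69·log₂(0.32) = 1.13426
  −0.02·log₂(0.50) = 0.02000
  −0.29·log₂(0.18) = 0.71744
H(P,Q) = 1.8717 bits.

1.8717 bits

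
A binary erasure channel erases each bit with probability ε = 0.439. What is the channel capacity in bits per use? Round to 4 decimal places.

Binary erasure channel: capacity C = 1 − ε.
C = 1 − 0.439 = 0.5610 bits per channel use.

0.5610 bits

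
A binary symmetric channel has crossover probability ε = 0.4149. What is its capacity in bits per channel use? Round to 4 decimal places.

0.0210 bits

Binary symmetric channel: C = 1 − h₂(ε) where h₂ is the binary entropy function.
h₂(0.4149) = −0.4149·log₂0.4149 − 0.5851·log₂0.5851 = 0.9790.
C = 1 − 0.9790 = 0.0210 bits per channel use.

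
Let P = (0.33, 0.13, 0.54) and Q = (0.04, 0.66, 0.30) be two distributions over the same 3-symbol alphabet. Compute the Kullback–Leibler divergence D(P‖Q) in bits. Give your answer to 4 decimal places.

1.1579 bits

D(P‖Q) = Σ p·log₂(p/q).
  0.33·log₂(0.33/0.04) = 1.00465
  0.13·log₂(0.13/0.66) = -0.30471
  0.54·log₂(0.54/0.30) = 0.45792
D(P‖Q) = 1.1579 bits.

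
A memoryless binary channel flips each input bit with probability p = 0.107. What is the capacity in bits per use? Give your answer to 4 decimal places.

0.5092 bits

Binary symmetric channel: C = 1 − h₂(ε) where h₂ is the binary entropy function.
h₂(0.107) = −0.107·log₂0.107 − 0.893·log₂0.893 = 0.4908.
C = 1 − 0.4908 = 0.5092 bits per channel use.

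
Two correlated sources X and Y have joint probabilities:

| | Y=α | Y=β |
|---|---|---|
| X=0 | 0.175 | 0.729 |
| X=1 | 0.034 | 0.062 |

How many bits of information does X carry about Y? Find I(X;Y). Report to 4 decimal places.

0.0087 bits

Marginals: p(X) = (0.9040, 0.0960), p(Y) = (0.2090, 0.7910).
I(X;Y) = Σ p(x,y)·log₂[p(x,y)/(p(x)p(y))].
  (0,α): 0.175·log₂(0.9262) = -0.01934
  (0,β): 0.729·log₂(1.0195) = 0.02030
  (1,α): 0.034·log₂(1.6946) = 0.02587
  (1,β): 0.062·log₂(0.8165) = -0.01814
Sum = 0.0087 bits.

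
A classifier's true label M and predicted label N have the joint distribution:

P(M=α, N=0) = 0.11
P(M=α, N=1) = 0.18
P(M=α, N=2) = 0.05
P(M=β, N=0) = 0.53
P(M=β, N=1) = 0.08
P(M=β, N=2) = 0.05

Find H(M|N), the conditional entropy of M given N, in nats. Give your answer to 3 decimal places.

Marginals: p(M) = (0.3400, 0.6600), p(N) = (0.6400, 0.2600, 0.1000).
H(M|N) = Σ p(N) · H(M|N=·).
  N=0: p=0.6400, H(M|N=0) = 0.4588
  N=1: p=0.2600, H(M|N=1) = 0.6172
  N=2: p=0.1000, H(M|N=2) = 0.6931
Weighted sum = 0.523 nats.

0.523 nats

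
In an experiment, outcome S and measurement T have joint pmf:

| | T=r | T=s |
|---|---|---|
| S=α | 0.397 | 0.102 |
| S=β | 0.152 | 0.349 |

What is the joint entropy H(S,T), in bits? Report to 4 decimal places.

1.8082 bits

H(S,T) = −Σ p(x,y)·log₂ p(x,y) over all 4 cells.
  cell (α,r): −0.397·log₂0.397 = 0.52912
  cell (α,s): −0.102·log₂0.102 = 0.33592
  cell (β,r): −0.152·log₂0.152 = 0.41311
  cell (β,s): −0.349·log₂0.349 = 0.53003
Sum = 1.8082 bits.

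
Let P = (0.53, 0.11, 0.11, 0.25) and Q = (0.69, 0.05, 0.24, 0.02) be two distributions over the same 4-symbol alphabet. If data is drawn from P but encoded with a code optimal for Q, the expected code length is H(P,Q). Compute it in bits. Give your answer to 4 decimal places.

H(P,Q) = −Σ p·log₂ q.
  −0.53·log₂(0.69) = 0.28373
  −0.11·log₂(0.05) = 0.47541
  −0.11·log₂(0.24) = 0.22648
  −0.25·log₂(0.02) = 1.41096
H(P,Q) = 2.3966 bits.

2.3966 bits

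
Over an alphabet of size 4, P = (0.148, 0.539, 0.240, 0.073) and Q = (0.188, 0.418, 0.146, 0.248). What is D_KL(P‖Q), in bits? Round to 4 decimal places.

0.1899 bits

D(P‖Q) = Σ p·log₂(p/q).
  0.148·log₂(0.148/0.188) = -0.05108
  0.539·log₂(0.539/0.418) = 0.19770
  0.240·log₂(0.240/0.146) = 0.17210
  0.073·log₂(0.073/0.248) = -0.12880
D(P‖Q) = 0.1899 bits.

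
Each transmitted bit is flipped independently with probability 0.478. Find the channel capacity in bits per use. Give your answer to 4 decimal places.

0.0014 bits

Binary symmetric channel: C = 1 − h₂(ε) where h₂ is the binary entropy function.
h₂(0.478) = −0.478·log₂0.478 − 0.522·log₂0.522 = 0.9986.
C = 1 − 0.9986 = 0.0014 bits per channel use.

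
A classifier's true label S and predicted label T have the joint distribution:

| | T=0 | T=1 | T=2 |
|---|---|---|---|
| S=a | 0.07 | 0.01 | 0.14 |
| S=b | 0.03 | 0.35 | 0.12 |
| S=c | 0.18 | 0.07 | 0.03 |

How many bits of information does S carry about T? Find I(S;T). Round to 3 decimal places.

Marginals: p(S) = (0.2200, 0.5000, 0.2800), p(T) = (0.2800, 0.4300, 0.2900).
I(S;T) = Σ p(x,y)·log₂[p(x,y)/(p(x)p(y))].
  (a,0): 0.07·log₂(1.1364) = 0.0129
  (a,1): 0.01·log₂(0.1057) = -0.0324
  (a,2): 0.14·log₂(2.1944) = 0.1587
  (b,0): 0.03·log₂(0.2143) = -0.0667
  (b,1): 0.35·log₂(1.6279) = 0.2461
  (b,2): 0.12·log₂(0.8276) = -0.0328
  (c,0): 0.18·log₂(2.2959) = 0.2158
  (c,1): 0.07·log₂(0.5814) = -0.0548
  (c,2): 0.03·log₂(0.3695) = -0.0431
Sum = 0.404 bits.

0.404 bits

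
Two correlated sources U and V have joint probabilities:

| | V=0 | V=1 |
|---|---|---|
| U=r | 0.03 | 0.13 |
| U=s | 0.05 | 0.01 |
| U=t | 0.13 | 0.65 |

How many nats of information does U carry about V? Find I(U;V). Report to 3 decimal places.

0.058 nats

Marginals: p(U) = (0.1600, 0.0600, 0.7800), p(V) = (0.2100, 0.7900).
I(U;V) = H(U) + H(V) − H(U,V).
H(U) = 0.6558, H(V) = 0.5140, H(U,V) = 1.1115.
I(U;V) = 0.6558 + 0.5140 − 1.1115 = 0.058 nats.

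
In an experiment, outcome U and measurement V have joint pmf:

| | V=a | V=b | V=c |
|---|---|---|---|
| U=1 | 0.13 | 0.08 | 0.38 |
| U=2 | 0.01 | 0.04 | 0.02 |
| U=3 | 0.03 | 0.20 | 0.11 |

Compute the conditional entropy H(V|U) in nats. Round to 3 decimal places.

Chain rule: H(V|U) = H(U,V) − H(U).
Marginals: p(U) = (0.5900, 0.0700, 0.3400), p(V) = (0.1700, 0.3200, 0.5100).
H(U,V) = 1.7579 nats; H(U) = 0.8642 nats.
H(V|U) = 1.7579 − 0.8642 = 0.894 nats.

0.894 nats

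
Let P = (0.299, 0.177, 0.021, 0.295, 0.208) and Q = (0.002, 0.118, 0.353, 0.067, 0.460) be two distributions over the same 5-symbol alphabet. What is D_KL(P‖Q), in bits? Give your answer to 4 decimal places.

2.5707 bits

D(P‖Q) = Σ p·log₂(p/q).
  0.299·log₂(0.299/0.002) = 2.15998
  0.177·log₂(0.177/0.118) = 0.10354
  0.021·log₂(0.021/0.353) = -0.08550
  0.295·log₂(0.295/0.067) = 0.63085
  0.208·log₂(0.208/0.460) = -0.23817
D(P‖Q) = 2.5707 bits.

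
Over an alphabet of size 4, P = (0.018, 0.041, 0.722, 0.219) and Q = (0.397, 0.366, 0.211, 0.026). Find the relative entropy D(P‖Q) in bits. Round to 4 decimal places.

D(P‖Q) = Σ p·log₂(p/q).
  0.018·log₂(0.018/0.397) = -0.08034
  0.041·log₂(0.041/0.366) = -0.12948
  0.722·log₂(0.722/0.211) = 1.28137
  0.219·log₂(0.219/0.026) = 0.67328
D(P‖Q) = 1.7448 bits.

1.7448 bits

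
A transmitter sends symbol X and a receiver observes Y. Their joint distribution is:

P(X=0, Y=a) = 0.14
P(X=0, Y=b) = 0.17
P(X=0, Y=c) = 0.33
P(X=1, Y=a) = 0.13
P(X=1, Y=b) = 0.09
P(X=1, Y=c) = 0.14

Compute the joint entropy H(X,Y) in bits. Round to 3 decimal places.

2.452 bits

H(X,Y) = −Σ p(x,y)·log₂ p(x,y) over all 6 cells.
  cell (0,a): −0.14·log₂0.14 = 0.3971
  cell (0,b): −0.17·log₂0.17 = 0.4346
  cell (0,c): −0.33·log₂0.33 = 0.5278
  cell (1,a): −0.13·log₂0.13 = 0.3826
  cell (1,b): −0.09·log₂0.09 = 0.3127
  cell (1,c): −0.14·log₂0.14 = 0.3971
Sum = 2.452 bits.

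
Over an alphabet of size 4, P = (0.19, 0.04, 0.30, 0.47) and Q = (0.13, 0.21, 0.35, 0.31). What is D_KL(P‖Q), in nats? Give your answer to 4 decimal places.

D(P‖Q) = Σ p·ln(p/q).
  0.19·ln(0.19/0.13) = 0.07210
  0.04·ln(0.04/0.21) = -0.06633
  0.30·ln(0.30/0.35) = -0.04625
  0.47·ln(0.47/0.31) = 0.19560
D(P‖Q) = 0.1551 nats.

0.1551 nats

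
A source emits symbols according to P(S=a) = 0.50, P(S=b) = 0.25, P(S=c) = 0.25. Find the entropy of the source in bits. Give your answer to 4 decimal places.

H(S) = −Σ p·log₂ p.
  −(0.50)·log₂(0.50) = 0.50000
  −(0.25)·log₂(0.25) = 0.50000
  −(0.25)·log₂(0.25) = 0.50000
Sum: 0.50000 + 0.50000 + 0.50000 = 1.5000 bits.

1.5000 bits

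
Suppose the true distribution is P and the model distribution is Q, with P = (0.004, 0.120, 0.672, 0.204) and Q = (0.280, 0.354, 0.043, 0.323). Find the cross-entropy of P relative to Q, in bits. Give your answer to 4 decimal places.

3.5703 bits

H(P,Q) = −Σ p·log₂ q.
  −0.004·log₂(0.280) = 0.00735
  −0.120·log₂(0.354) = 0.17978
  −0.672·log₂(0.043) = 3.05056
  −0.204·log₂(0.323) = 0.33260
H(P,Q) = 3.5703 bits.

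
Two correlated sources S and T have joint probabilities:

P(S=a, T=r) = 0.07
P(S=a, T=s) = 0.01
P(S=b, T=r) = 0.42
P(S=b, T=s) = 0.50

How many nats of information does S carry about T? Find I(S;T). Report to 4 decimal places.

Marginals: p(S) = (0.0800, 0.9200), p(T) = (0.4900, 0.5100).
I(S;T) = Σ p(x,y)·ln[p(x,y)/(p(x)p(y))].
  (a,r): 0.07·ln(1.7857) = 0.04059
  (a,s): 0.01·ln(0.2451) = -0.01406
  (b,r): 0.42·ln(0.9317) = -0.02972
  (b,s): 0.50·ln(1.0656) = 0.03179
Sum = 0.0286 nats.

0.0286 nats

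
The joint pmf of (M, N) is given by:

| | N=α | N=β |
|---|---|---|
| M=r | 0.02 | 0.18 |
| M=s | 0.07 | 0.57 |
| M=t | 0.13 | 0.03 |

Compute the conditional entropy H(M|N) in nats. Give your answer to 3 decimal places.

0.737 nats

Marginals: p(M) = (0.2000, 0.6400, 0.1600), p(N) = (0.2200, 0.7800).
H(M|N) = Σ p(N) · H(M|N=·).
  N=α: p=0.2200, H(M|N=α) = 0.8932
  N=β: p=0.7800, H(M|N=β) = 0.6929
Weighted sum = 0.737 nats.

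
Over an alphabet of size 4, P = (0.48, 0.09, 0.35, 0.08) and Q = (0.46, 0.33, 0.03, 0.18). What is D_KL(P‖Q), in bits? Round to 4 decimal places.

D(P‖Q) = Σ p·log₂(p/q).
  0.48·log₂(0.48/0.46) = 0.02947
  0.09·log₂(0.09/0.33) = -0.16870
  0.35·log₂(0.35/0.03) = 1.24051
  0.08·log₂(0.08/0.18) = -0.09359
D(P‖Q) = 1.0077 bits.

1.0077 bits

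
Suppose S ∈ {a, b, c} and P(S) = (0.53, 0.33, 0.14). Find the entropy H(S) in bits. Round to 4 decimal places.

1.4104 bits

H(S) = −Σ p·log₂ p.
  −(0.53)·log₂(0.53) = 0.48545
  −(0.33)·log₂(0.33) = 0.52782
  −(0.14)·log₂(0.14) = 0.39711
Sum: 0.48545 + 0.52782 + 0.39711 = 1.4104 bits.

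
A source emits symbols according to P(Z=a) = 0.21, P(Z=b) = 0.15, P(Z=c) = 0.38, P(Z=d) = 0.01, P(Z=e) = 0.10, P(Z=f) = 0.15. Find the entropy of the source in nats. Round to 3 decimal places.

1.541 nats

H(Z) = −Σ p·ln p.
  −(0.21)·ln(0.21) = 0.3277
  −(0.15)·ln(0.15) = 0.2846
  −(0.38)·ln(0.38) = 0.3677
  −(0.01)·ln(0.01) = 0.0461
  −(0.10)·ln(0.10) = 0.2303
  −(0.15)·ln(0.15) = 0.2846
Sum: 0.3277 + 0.2846 + 0.3677 + 0.0461 + 0.2303 + 0.2846 = 1.541 nats.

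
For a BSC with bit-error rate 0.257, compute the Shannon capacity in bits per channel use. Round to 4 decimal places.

0.1778 bits

Binary symmetric channel: C = 1 − h₂(ε) where h₂ is the binary entropy function.
h₂(0.257) = −0.257·log₂0.257 − 0.743·log₂0.743 = 0.8222.
C = 1 − 0.8222 = 0.1778 bits per channel use.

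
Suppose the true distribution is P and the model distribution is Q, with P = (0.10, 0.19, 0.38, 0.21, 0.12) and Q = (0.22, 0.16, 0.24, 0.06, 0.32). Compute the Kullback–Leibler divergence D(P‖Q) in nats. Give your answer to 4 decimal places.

0.2738 nats

D(P‖Q) = Σ p·ln(p/q).
  0.10·ln(0.10/0.22) = -0.07885
  0.19·ln(0.19/0.16) = 0.03265
  0.38·ln(0.38/0.24) = 0.17462
  0.21·ln(0.21/0.06) = 0.26308
  0.12·ln(0.12/0.32) = -0.11770
D(P‖Q) = 0.2738 nats.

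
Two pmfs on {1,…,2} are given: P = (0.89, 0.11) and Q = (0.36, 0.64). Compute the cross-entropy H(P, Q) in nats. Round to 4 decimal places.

H(P,Q) = −Σ p·ln q.
  −0.89·ln(0.36) = 0.90927
  −0.11·ln(0.64) = 0.04909
H(P,Q) = 0.9584 nats.

0.9584 nats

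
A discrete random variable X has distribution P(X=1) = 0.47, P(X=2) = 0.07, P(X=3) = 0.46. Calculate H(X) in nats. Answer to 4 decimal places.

H(X) = −Σ p·ln p.
  −(0.47)·ln(0.47) = 0.35486
  −(0.07)·ln(0.07) = 0.18615
  −(0.46)·ln(0.46) = 0.35720
Sum: 0.35486 + 0.18615 + 0.35720 = 0.8982 nats.

0.8982 nats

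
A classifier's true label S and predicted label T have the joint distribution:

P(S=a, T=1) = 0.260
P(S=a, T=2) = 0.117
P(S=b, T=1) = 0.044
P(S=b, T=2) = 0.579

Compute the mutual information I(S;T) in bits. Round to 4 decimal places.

0.3198 bits

Marginals: p(S) = (0.3770, 0.6230), p(T) = (0.3040, 0.6960).
I(S;T) = H(S) + H(T) − H(S,T).
H(S) = 0.9559, H(T) = 0.8861, H(S,T) = 1.5222.
I(S;T) = 0.9559 + 0.8861 − 1.5222 = 0.3198 bits.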